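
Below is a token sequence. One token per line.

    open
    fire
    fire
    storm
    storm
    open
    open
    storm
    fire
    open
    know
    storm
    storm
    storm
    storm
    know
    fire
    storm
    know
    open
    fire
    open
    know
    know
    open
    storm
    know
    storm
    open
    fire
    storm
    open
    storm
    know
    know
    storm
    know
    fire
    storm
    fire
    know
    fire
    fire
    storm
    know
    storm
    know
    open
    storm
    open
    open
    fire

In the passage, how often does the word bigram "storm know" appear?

7

Scanning the 51 overlapping bigram windows for "storm know":
  position 15–16: storm know
  position 18–19: storm know
  position 26–27: storm know
  position 33–34: storm know
  position 36–37: storm know
  position 44–45: storm know
  position 46–47: storm know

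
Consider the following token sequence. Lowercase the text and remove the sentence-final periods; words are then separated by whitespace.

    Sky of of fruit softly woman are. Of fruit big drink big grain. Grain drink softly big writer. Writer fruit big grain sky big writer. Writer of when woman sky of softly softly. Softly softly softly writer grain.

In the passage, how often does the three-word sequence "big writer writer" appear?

2

Scanning the 36 overlapping trigram windows for "big writer writer":
  position 17–19: big writer writer
  position 24–26: big writer writer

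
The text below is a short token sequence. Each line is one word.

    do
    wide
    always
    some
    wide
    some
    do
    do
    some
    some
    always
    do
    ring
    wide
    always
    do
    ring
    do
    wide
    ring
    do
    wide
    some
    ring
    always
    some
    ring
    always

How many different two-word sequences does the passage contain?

17

28 tokens → 27 bigram windows in total.
Repeated bigrams (each contributes count−1 duplicates):
  do wide: 3
  always do: 2
  always some: 2
  do ring: 2
  ring always: 2
  ring do: 2
  some ring: 2
  wide always: 2
  … (1 more repeated)
10 duplicate windows → 27 − 10 = 17 distinct.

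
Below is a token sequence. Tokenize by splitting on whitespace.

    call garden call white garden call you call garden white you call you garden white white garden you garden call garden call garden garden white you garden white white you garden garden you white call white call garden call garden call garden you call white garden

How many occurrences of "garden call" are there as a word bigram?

6

Scanning the 45 overlapping bigram windows for "garden call":
  position 2–3: garden call
  position 5–6: garden call
  position 19–20: garden call
  position 21–22: garden call
  position 38–39: garden call
  position 40–41: garden call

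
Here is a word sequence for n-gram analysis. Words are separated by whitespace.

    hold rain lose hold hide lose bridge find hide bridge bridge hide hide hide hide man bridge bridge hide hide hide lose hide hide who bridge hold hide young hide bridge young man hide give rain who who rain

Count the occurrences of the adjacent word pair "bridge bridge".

Scanning the 38 overlapping bigram windows for "bridge bridge":
  position 10–11: bridge bridge
  position 17–18: bridge bridge

2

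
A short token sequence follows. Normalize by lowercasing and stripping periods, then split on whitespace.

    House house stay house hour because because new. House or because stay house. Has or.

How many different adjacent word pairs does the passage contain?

15 tokens → 14 bigram windows in total.
Repeated bigrams (each contributes count−1 duplicates):
  stay house: 2
1 duplicate windows → 14 − 1 = 13 distinct.

13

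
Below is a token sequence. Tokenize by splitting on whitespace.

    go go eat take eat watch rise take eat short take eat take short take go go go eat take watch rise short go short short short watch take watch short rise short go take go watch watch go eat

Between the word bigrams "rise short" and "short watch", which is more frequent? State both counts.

"rise short": 2 occurrences
"short watch": 1 occurrence

"rise short" (2 vs 1)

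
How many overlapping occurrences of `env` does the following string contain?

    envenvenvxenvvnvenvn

5

Sliding a length-3 window over the 20 characters (18 positions):
  position 1–3: env
  position 4–6: env
  position 7–9: env
  position 11–13: env
  position 17–19: env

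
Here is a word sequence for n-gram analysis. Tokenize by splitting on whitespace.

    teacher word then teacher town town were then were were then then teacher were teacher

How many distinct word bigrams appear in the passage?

12

15 tokens → 14 bigram windows in total.
Repeated bigrams (each contributes count−1 duplicates):
  then teacher: 2
  were then: 2
2 duplicate windows → 14 − 2 = 12 distinct.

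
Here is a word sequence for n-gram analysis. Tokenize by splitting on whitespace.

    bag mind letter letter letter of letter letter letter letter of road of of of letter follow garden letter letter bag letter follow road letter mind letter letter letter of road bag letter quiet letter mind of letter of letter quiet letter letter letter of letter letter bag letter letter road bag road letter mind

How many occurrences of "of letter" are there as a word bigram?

5

Scanning the 54 overlapping bigram windows for "of letter":
  position 6–7: of letter
  position 15–16: of letter
  position 37–38: of letter
  position 39–40: of letter
  position 45–46: of letter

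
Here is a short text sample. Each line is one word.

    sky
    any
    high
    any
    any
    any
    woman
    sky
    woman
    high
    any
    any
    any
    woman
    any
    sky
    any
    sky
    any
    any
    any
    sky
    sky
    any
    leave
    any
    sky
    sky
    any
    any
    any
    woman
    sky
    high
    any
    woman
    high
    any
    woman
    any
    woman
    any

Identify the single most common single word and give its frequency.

"any", 21 times

Unigram frequencies (highest first):
  any: 21
  sky: 9
  woman: 7
  high: 4
  leave: 1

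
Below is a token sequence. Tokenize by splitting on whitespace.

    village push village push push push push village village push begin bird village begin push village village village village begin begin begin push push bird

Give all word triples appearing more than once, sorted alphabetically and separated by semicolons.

Trigram counts meeting the condition (more than once):
  push push push: 2
  push village village: 2
  village village village: 2

push push push; push village village; village village village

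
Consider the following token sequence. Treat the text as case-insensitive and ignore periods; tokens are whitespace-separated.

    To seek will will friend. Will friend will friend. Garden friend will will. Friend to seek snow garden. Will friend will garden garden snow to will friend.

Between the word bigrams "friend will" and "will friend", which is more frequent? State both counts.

"will friend" (6 vs 4)

"friend will": 4 occurrences
"will friend": 6 occurrences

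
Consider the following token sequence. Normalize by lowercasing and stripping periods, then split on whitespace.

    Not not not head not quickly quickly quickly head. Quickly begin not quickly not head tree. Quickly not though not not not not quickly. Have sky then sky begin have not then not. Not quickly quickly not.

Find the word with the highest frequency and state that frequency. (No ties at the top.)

Unigram frequencies (highest first):
  not: 15
  quickly: 9
  head: 3
  begin: 2
  have: 2
  sky: 2
  … (3 more, each ≤ 2)

"not", 15 times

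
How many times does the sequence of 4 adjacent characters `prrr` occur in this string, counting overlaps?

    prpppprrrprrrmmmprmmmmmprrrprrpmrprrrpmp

Sliding a length-4 window over the 40 characters (37 positions):
  position 6–9: prrr
  position 10–13: prrr
  position 24–27: prrr
  position 34–37: prrr

4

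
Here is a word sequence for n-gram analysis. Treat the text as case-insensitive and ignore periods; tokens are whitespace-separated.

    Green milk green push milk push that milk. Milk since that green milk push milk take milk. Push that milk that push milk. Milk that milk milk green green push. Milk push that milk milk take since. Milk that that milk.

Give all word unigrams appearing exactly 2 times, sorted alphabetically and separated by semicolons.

since; take

Unigram counts meeting the condition (exactly 2 times):
  since: 2
  take: 2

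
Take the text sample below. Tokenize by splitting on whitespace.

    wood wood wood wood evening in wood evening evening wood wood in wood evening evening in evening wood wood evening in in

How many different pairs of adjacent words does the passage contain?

9

22 tokens → 21 bigram windows in total.
Repeated bigrams (each contributes count−1 duplicates):
  wood wood: 5
  wood evening: 4
  evening in: 3
  evening evening: 2
  evening wood: 2
  in wood: 2
12 duplicate windows → 21 − 12 = 9 distinct.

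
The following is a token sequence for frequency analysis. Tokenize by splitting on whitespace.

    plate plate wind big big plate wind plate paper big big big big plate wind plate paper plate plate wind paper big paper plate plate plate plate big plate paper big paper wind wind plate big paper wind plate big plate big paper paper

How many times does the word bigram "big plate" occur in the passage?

4

Scanning the 43 overlapping bigram windows for "big plate":
  position 5–6: big plate
  position 13–14: big plate
  position 28–29: big plate
  position 40–41: big plate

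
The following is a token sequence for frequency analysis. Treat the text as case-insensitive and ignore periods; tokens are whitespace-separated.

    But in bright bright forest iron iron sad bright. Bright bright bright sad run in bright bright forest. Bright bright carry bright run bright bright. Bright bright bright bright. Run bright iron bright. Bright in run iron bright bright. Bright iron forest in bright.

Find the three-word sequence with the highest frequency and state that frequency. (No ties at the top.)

Trigram frequencies (highest first):
  bright bright bright: 7
  in bright bright: 2
  bright bright forest: 2
  bright run bright: 2
  iron bright bright: 2
  but in bright: 1
  … (26 more, each ≤ 1)

"bright bright bright", 7 times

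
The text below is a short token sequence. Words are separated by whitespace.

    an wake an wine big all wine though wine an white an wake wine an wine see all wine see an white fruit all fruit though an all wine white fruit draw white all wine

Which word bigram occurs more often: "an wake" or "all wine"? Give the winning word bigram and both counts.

"all wine" (4 vs 2)

"an wake": 2 occurrences
"all wine": 4 occurrences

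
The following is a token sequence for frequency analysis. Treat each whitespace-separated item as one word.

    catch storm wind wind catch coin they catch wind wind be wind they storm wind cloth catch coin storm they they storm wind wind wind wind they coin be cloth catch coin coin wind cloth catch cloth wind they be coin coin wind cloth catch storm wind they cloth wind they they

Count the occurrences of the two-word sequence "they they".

2

Scanning the 51 overlapping bigram windows for "they they":
  position 20–21: they they
  position 51–52: they they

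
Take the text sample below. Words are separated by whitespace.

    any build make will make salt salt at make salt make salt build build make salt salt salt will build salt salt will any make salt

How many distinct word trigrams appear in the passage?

26 tokens → 24 trigram windows in total.
Repeated trigrams (each contributes count−1 duplicates):
  make salt salt: 2
  salt salt will: 2
2 duplicate windows → 24 − 2 = 22 distinct.

22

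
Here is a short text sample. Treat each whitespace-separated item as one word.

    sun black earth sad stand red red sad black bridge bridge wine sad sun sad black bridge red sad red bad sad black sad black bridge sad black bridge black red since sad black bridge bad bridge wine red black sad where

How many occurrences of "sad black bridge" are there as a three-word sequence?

Scanning the 40 overlapping trigram windows for "sad black bridge":
  position 8–10: sad black bridge
  position 15–17: sad black bridge
  position 24–26: sad black bridge
  position 27–29: sad black bridge
  position 33–35: sad black bridge

5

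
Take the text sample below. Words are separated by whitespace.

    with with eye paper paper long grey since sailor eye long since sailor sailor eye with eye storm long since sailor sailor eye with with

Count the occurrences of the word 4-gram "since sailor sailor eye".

Scanning the 22 overlapping 4-gram windows for "since sailor sailor eye":
  position 12–15: since sailor sailor eye
  position 20–23: since sailor sailor eye

2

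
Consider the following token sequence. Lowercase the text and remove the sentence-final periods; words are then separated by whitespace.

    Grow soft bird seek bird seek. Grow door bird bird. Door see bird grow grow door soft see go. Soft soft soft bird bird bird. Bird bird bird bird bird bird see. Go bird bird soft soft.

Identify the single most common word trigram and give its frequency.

"bird bird bird", 7 times

Trigram frequencies (highest first):
  bird bird bird: 7
  grow soft bird: 1
  soft bird seek: 1
  bird seek bird: 1
  seek bird seek: 1
  bird seek grow: 1
  … (23 more, each ≤ 1)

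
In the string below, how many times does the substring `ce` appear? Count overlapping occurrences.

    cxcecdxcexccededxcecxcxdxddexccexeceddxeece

Sliding a length-2 window over the 43 characters (42 positions):
  position 3–4: ce
  position 8–9: ce
  position 12–13: ce
  position 18–19: ce
  position 31–32: ce
  position 35–36: ce
  position 42–43: ce

7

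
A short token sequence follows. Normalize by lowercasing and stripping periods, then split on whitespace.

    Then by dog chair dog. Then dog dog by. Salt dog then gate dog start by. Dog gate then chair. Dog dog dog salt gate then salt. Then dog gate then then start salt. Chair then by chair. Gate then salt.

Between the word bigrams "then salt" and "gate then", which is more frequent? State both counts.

"gate then" (4 vs 2)

"then salt": 2 occurrences
"gate then": 4 occurrences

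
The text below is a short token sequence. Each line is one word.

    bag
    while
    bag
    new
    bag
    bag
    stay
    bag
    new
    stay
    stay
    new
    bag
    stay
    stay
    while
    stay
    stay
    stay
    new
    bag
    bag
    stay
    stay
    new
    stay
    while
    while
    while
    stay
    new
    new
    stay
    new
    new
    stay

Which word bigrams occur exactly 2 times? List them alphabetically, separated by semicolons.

bag bag; bag new; new new; stay while; while stay; while while

Bigram counts meeting the condition (exactly 2 times):
  bag bag: 2
  bag new: 2
  new new: 2
  stay while: 2
  while stay: 2
  while while: 2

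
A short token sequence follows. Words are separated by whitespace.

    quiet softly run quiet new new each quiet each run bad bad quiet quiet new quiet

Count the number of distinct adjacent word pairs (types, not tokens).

14

16 tokens → 15 bigram windows in total.
Repeated bigrams (each contributes count−1 duplicates):
  quiet new: 2
1 duplicate windows → 15 − 1 = 14 distinct.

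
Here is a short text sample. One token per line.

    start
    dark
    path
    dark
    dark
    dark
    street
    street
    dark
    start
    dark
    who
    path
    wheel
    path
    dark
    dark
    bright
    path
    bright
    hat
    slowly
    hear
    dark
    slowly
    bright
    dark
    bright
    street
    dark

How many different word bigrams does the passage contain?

23

30 tokens → 29 bigram windows in total.
Repeated bigrams (each contributes count−1 duplicates):
  dark dark: 3
  dark bright: 2
  path dark: 2
  start dark: 2
  street dark: 2
6 duplicate windows → 29 − 6 = 23 distinct.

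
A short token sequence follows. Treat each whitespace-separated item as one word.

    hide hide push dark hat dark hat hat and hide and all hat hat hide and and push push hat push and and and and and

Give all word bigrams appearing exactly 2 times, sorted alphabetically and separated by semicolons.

Bigram counts meeting the condition (exactly 2 times):
  dark hat: 2
  hat hat: 2
  hide and: 2

dark hat; hat hat; hide and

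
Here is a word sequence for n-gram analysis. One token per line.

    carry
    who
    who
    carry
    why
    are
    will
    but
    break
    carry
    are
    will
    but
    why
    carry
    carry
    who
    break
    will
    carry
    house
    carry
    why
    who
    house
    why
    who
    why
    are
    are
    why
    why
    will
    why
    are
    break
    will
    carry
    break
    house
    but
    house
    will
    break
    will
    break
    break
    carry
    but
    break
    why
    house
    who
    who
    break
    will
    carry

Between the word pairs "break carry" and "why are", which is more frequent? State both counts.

"break carry": 2 occurrences
"why are": 3 occurrences

"why are" (3 vs 2)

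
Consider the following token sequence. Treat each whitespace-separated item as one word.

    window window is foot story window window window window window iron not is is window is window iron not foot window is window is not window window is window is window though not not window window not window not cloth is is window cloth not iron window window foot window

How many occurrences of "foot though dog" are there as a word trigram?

0

Scanning the 48 overlapping trigram windows for "foot though dog":
  (none found)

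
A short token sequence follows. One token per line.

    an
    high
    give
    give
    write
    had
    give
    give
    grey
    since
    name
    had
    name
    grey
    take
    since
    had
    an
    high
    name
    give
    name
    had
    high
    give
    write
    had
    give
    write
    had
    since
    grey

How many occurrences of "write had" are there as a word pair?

3

Scanning the 31 overlapping bigram windows for "write had":
  position 5–6: write had
  position 26–27: write had
  position 29–30: write had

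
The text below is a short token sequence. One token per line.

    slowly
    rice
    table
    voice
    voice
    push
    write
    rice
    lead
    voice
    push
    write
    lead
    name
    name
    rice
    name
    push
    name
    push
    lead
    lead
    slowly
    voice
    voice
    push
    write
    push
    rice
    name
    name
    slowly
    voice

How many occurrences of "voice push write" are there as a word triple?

3

Scanning the 31 overlapping trigram windows for "voice push write":
  position 5–7: voice push write
  position 10–12: voice push write
  position 25–27: voice push write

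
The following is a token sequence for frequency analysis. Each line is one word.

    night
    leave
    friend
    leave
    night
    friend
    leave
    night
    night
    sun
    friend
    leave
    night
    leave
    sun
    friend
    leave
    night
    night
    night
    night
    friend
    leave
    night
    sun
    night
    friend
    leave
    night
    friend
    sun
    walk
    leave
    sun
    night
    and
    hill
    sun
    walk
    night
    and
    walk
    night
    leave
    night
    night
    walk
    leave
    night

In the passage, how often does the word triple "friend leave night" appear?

6

Scanning the 47 overlapping trigram windows for "friend leave night":
  position 3–5: friend leave night
  position 6–8: friend leave night
  position 11–13: friend leave night
  position 16–18: friend leave night
  position 22–24: friend leave night
  position 27–29: friend leave night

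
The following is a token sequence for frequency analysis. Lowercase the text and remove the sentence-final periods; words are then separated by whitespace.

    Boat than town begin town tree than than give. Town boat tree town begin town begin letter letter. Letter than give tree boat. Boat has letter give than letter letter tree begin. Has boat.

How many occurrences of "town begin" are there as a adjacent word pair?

Scanning the 33 overlapping bigram windows for "town begin":
  position 3–4: town begin
  position 13–14: town begin
  position 15–16: town begin

3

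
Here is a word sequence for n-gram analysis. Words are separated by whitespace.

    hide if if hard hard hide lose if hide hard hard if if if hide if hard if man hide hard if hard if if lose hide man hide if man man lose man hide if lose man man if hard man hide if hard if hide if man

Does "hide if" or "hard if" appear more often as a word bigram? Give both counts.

"hide if" (6 vs 5)

"hide if": 6 occurrences
"hard if": 5 occurrences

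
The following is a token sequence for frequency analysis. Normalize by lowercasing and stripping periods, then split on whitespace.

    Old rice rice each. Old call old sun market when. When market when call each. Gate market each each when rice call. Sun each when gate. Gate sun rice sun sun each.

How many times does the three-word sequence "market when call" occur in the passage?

Scanning the 30 overlapping trigram windows for "market when call":
  position 12–14: market when call

1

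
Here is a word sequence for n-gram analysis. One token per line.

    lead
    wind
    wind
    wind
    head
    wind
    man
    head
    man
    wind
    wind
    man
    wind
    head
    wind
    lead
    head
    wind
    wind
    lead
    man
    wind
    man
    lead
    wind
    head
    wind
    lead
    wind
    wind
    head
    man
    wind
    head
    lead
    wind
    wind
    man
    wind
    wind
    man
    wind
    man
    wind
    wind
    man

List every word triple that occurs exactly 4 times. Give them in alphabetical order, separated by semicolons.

Trigram counts meeting the condition (exactly 4 times):
  wind man wind: 4
  wind wind man: 4

wind man wind; wind wind man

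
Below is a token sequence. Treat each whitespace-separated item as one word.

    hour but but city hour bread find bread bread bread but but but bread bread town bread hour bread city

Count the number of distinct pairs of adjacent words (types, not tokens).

14

20 tokens → 19 bigram windows in total.
Repeated bigrams (each contributes count−1 duplicates):
  bread bread: 3
  but but: 3
  hour bread: 2
5 duplicate windows → 19 − 5 = 14 distinct.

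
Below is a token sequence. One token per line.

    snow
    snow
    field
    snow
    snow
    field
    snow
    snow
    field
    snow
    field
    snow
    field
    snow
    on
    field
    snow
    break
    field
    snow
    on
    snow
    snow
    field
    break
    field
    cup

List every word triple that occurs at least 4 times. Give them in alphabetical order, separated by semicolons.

snow field snow; snow snow field

Trigram counts meeting the condition (at least 4 times):
  snow field snow: 5
  snow snow field: 4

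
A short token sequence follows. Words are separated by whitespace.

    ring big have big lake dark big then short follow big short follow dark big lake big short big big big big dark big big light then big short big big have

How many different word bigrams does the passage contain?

19

32 tokens → 31 bigram windows in total.
Repeated bigrams (each contributes count−1 duplicates):
  big big: 5
  big short: 3
  dark big: 3
  big have: 2
  big lake: 2
  short big: 2
  short follow: 2
12 duplicate windows → 31 − 12 = 19 distinct.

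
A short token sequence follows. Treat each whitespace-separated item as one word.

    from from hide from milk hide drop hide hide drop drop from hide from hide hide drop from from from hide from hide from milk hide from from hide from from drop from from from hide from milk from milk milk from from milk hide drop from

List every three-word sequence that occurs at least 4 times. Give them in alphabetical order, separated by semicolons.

Trigram counts meeting the condition (at least 4 times):
  from from hide: 4
  from hide from: 6

from from hide; from hide from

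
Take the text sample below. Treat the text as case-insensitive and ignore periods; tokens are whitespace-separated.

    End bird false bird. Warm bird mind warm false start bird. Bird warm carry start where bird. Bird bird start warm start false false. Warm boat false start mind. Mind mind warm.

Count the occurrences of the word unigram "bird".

8

Scanning the 32 tokens for "bird":
  position 2: bird
  position 4: bird
  position 6: bird
  position 11: bird
  position 12: bird
  position 17: bird
  position 18: bird
  position 19: bird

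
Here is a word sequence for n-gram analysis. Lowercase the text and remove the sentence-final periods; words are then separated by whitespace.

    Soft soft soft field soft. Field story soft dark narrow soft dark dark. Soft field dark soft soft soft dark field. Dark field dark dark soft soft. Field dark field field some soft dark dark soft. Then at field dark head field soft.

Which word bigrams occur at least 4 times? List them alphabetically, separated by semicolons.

Bigram counts meeting the condition (at least 4 times):
  dark soft: 4
  field dark: 5
  soft dark: 4
  soft field: 4
  soft soft: 5

dark soft; field dark; soft dark; soft field; soft soft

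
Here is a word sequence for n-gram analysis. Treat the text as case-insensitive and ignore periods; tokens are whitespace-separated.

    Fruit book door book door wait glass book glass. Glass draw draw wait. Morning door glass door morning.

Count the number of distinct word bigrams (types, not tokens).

18 tokens → 17 bigram windows in total.
Repeated bigrams (each contributes count−1 duplicates):
  book door: 2
1 duplicate windows → 17 − 1 = 16 distinct.

16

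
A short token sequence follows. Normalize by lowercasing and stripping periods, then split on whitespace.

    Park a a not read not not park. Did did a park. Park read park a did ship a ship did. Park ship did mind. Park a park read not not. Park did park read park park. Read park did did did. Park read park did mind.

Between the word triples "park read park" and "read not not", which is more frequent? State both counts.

"park read park": 4 occurrences
"read not not": 2 occurrences

"park read park" (4 vs 2)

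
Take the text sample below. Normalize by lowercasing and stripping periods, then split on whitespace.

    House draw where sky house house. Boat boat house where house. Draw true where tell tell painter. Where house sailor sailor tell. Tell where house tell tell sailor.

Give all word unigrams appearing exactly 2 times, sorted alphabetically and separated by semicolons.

boat; draw

Unigram counts meeting the condition (exactly 2 times):
  boat: 2
  draw: 2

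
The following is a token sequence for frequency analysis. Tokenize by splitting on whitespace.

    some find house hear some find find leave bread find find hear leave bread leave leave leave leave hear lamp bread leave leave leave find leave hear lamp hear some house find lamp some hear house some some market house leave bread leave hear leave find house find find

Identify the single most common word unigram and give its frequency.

"leave", 13 times

Unigram frequencies (highest first):
  leave: 13
  find: 10
  hear: 7
  some: 6
  house: 5
  bread: 4
  … (2 more, each ≤ 3)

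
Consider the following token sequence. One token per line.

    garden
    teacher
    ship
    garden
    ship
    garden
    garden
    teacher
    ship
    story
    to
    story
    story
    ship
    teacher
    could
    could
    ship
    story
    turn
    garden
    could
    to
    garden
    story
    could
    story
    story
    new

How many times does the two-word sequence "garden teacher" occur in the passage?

2

Scanning the 28 overlapping bigram windows for "garden teacher":
  position 1–2: garden teacher
  position 7–8: garden teacher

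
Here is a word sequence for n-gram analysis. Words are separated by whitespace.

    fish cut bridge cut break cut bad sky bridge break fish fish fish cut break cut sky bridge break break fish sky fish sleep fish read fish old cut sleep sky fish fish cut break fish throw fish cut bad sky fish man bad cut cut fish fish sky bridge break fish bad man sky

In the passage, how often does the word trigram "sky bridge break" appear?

Scanning the 53 overlapping trigram windows for "sky bridge break":
  position 8–10: sky bridge break
  position 17–19: sky bridge break
  position 49–51: sky bridge break

3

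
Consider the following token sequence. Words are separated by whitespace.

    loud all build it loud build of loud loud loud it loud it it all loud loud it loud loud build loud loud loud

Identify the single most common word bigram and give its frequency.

"loud loud", 6 times

Bigram frequencies (highest first):
  loud loud: 6
  it loud: 3
  loud it: 3
  loud build: 2
  loud all: 1
  all build: 1
  … (7 more, each ≤ 1)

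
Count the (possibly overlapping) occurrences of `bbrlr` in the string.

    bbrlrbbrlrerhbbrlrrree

3

Sliding a length-5 window over the 22 characters (18 positions):
  position 1–5: bbrlr
  position 6–10: bbrlr
  position 14–18: bbrlr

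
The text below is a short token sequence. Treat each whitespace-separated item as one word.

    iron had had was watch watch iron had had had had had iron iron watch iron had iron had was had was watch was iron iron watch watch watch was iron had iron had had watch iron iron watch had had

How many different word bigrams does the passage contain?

41 tokens → 40 bigram windows in total.
Repeated bigrams (each contributes count−1 duplicates):
  had had: 7
  iron had: 6
  had iron: 3
  had was: 3
  iron iron: 3
  iron watch: 3
  watch iron: 3
  watch watch: 3
  … (3 more repeated)
26 duplicate windows → 40 − 26 = 14 distinct.

14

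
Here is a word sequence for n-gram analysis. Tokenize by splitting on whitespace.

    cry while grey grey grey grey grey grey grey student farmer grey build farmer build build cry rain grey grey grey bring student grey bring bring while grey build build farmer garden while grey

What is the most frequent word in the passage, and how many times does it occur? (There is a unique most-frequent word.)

Unigram frequencies (highest first):
  grey: 14
  build: 5
  while: 3
  farmer: 3
  bring: 3
  cry: 2
  … (3 more, each ≤ 2)

"grey", 14 times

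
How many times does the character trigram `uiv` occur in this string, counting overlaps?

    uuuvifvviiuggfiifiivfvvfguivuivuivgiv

Sliding a length-3 window over the 37 characters (35 positions):
  position 26–28: uiv
  position 29–31: uiv
  position 32–34: uiv

3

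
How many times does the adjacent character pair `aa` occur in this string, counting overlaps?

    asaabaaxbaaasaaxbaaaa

Sliding a length-2 window over the 21 characters (20 positions):
  position 3–4: aa
  position 6–7: aa
  position 10–11: aa
  position 11–12: aa
  position 14–15: aa
  position 18–19: aa
  position 19–20: aa
  position 20–21: aa

8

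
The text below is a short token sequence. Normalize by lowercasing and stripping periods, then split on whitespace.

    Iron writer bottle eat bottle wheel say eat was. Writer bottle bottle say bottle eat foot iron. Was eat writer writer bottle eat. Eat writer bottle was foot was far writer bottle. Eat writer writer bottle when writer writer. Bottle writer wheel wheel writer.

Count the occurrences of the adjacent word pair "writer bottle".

Scanning the 43 overlapping bigram windows for "writer bottle":
  position 2–3: writer bottle
  position 10–11: writer bottle
  position 21–22: writer bottle
  position 25–26: writer bottle
  position 31–32: writer bottle
  position 35–36: writer bottle
  position 39–40: writer bottle

7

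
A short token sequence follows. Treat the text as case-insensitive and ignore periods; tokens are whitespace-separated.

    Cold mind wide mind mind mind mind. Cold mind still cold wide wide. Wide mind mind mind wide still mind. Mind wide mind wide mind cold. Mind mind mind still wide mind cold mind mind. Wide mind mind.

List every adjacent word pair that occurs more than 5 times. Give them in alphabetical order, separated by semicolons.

Bigram counts meeting the condition (more than 5 times):
  mind mind: 10
  wide mind: 6

mind mind; wide mind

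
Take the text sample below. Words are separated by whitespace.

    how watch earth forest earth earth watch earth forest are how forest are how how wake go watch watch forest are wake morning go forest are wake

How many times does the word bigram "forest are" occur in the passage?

4

Scanning the 26 overlapping bigram windows for "forest are":
  position 9–10: forest are
  position 12–13: forest are
  position 20–21: forest are
  position 25–26: forest are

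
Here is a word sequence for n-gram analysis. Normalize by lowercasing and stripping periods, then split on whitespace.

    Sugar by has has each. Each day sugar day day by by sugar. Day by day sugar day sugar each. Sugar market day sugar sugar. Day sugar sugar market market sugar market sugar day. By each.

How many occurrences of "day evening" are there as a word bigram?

Scanning the 35 overlapping bigram windows for "day evening":
  (none found)

0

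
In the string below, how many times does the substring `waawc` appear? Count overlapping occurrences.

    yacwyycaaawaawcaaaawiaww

1

Sliding a length-5 window over the 24 characters (20 positions):
  position 11–15: waawc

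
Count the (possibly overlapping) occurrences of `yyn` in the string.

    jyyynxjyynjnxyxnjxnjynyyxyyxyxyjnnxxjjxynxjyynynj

Sliding a length-3 window over the 49 characters (47 positions):
  position 3–5: yyn
  position 8–10: yyn
  position 44–46: yyn

3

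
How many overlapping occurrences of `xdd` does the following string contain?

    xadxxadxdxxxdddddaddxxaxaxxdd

Sliding a length-3 window over the 29 characters (27 positions):
  position 12–14: xdd
  position 27–29: xdd

2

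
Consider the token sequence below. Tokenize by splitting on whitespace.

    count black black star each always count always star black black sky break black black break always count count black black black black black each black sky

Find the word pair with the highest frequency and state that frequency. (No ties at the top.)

"black black", 7 times

Bigram frequencies (highest first):
  black black: 7
  count black: 2
  always count: 2
  black sky: 2
  black star: 1
  star each: 1
  … (11 more, each ≤ 1)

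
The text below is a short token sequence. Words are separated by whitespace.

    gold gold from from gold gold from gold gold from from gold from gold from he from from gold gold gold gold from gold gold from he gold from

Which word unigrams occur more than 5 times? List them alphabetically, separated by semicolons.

Unigram counts meeting the condition (more than 5 times):
  from: 12
  gold: 15

from; gold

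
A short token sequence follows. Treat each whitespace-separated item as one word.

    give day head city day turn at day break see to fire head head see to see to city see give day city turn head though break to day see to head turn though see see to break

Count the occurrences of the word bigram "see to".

Scanning the 37 overlapping bigram windows for "see to":
  position 10–11: see to
  position 15–16: see to
  position 17–18: see to
  position 30–31: see to
  position 36–37: see to

5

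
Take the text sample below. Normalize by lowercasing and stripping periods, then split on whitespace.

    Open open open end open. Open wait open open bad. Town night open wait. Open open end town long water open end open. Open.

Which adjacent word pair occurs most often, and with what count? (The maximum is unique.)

"open open", 6 times

Bigram frequencies (highest first):
  open open: 6
  open end: 3
  end open: 2
  open wait: 2
  wait open: 2
  open bad: 1
  … (7 more, each ≤ 1)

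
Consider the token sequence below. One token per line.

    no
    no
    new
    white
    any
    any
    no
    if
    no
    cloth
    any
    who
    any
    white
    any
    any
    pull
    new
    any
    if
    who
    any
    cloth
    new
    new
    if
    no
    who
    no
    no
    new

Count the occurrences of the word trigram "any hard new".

Scanning the 29 overlapping trigram windows for "any hard new":
  (none found)

0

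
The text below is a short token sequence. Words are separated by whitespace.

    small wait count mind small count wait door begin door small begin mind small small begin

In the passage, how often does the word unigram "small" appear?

5

Scanning the 16 tokens for "small":
  position 1: small
  position 5: small
  position 11: small
  position 14: small
  position 15: small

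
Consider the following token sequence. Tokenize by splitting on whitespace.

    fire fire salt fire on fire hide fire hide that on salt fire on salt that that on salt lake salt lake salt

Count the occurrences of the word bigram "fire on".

Scanning the 22 overlapping bigram windows for "fire on":
  position 4–5: fire on
  position 13–14: fire on

2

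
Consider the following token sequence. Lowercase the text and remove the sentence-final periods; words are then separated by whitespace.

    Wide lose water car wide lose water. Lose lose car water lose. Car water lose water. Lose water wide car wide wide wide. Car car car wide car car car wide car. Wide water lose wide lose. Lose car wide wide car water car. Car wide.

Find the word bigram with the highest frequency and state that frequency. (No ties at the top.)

Bigram frequencies (highest first):
  car wide: 7
  water lose: 5
  wide car: 5
  car car: 5
  lose water: 4
  wide lose: 3
  … (8 more, each ≤ 3)

"car wide", 7 times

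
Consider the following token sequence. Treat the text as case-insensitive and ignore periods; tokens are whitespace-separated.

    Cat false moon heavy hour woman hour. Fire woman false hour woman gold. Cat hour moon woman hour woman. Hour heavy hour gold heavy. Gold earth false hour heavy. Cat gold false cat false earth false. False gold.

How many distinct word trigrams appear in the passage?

35

38 tokens → 36 trigram windows in total.
Repeated trigrams (each contributes count−1 duplicates):
  hour woman hour: 2
1 duplicate windows → 36 − 1 = 35 distinct.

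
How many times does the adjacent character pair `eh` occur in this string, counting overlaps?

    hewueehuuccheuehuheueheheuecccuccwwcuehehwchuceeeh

Sliding a length-2 window over the 50 characters (49 positions):
  position 6–7: eh
  position 15–16: eh
  position 21–22: eh
  position 23–24: eh
  position 38–39: eh
  position 40–41: eh
  position 49–50: eh

7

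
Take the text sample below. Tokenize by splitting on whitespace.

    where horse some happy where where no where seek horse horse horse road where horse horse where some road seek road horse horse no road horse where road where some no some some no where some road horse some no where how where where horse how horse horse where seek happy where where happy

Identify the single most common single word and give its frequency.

"where", 15 times

Unigram frequencies (highest first):
  where: 15
  horse: 13
  some: 7
  road: 6
  no: 5
  happy: 3
  … (2 more, each ≤ 3)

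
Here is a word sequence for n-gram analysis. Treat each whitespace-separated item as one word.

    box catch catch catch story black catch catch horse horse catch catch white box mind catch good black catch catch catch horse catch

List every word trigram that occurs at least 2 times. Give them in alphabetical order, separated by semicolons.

black catch catch; catch catch catch; catch catch horse

Trigram counts meeting the condition (at least 2 times):
  black catch catch: 2
  catch catch catch: 2
  catch catch horse: 2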